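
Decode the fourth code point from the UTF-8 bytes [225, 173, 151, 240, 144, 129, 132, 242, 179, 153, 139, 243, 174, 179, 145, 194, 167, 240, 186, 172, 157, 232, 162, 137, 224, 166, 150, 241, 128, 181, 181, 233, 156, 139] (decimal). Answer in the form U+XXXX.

U+EECD1

Offset 0: leading byte 0xE1 = 11100001 → 3-byte char #1 = E1 AD 97.
Offset 3: leading byte 0xF0 = 11110000 → 4-byte char #2 = F0 90 81 84.
Offset 7: leading byte 0xF2 = 11110010 → 4-byte char #3 = F2 B3 99 8B.
Offset 11: leading byte 0xF3 = 11110011 → 4-byte char #4 = F3 AE B3 91.
Leading byte 0xF3 = 11110011 matches 11110xxx → 4-byte sequence.
Byte 1: 0xF3 = 11110011, payload 011 (3 bits).
Byte 2: 0xAE = 10101110 (10xxxxxx ✓), payload 101110.
Byte 3: 0xB3 = 10110011 (10xxxxxx ✓), payload 110011.
Byte 4: 0x91 = 10010001 (10xxxxxx ✓), payload 010001.
Concatenate: 011101110110011010001 = 0xEECD1 (21 bits → U+EECD1).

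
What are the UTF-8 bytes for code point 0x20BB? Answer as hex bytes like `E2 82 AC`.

U+20BB = 0x20BB = 8379 decimal. In range U+0800–U+FFFF → 3-byte form: 1110xxxx 10xxxxxx 10xxxxxx.
Binary (16 bits): 0010000010111011.
Split 4+6+6: 0010 | 000010 | 111011.
Byte 1: 11100010 = 0xE2.
Byte 2: 10000010 = 0x82.
Byte 3: 10111011 = 0xBB.

E2 82 BB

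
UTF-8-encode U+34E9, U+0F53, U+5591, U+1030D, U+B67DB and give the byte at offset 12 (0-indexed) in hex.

U+34E9 → 3-byte form E3 93 A9 at offsets 0–2.
U+0F53 → 3-byte form E0 BD 93 at offsets 3–5.
U+5591 → 3-byte form E5 96 91 at offsets 6–8.
U+1030D → 4-byte form F0 90 8C 8D at offsets 9–12.
Offset 12 falls in char 4's range; it's byte 4 of F0 90 8C 8D = 0x8D.

0x8D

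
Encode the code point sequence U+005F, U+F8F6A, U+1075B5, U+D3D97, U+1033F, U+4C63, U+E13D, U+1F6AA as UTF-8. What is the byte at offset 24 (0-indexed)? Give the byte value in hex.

U+005F → 1-byte form 5F at offsets 0–0.
U+F8F6A → 4-byte form F3 B8 BD AA at offsets 1–4.
U+1075B5 → 4-byte form F4 87 96 B5 at offsets 5–8.
U+D3D97 → 4-byte form F3 93 B6 97 at offsets 9–12.
U+1033F → 4-byte form F0 90 8C BF at offsets 13–16.
U+4C63 → 3-byte form E4 B1 A3 at offsets 17–19.
U+E13D → 3-byte form EE 84 BD at offsets 20–22.
U+1F6AA → 4-byte form F0 9F 9A AA at offsets 23–26.
Offset 24 falls in char 8's range; it's byte 2 of F0 9F 9A AA = 0x9F.

0x9F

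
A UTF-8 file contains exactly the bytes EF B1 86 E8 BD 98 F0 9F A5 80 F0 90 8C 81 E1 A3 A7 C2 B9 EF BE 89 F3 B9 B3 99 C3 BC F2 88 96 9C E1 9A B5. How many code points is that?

Byte at offset 0: 0xEF = 11101111 → 3-byte char (#1). Advance 3.
Byte at offset 3: 0xE8 = 11101000 → 3-byte char (#2). Advance 3.
Byte at offset 6: 0xF0 = 11110000 → 4-byte char (#3). Advance 4.
Byte at offset 10: 0xF0 = 11110000 → 4-byte char (#4). Advance 4.
Byte at offset 14: 0xE1 = 11100001 → 3-byte char (#5). Advance 3.
Byte at offset 17: 0xC2 = 11000010 → 2-byte char (#6). Advance 2.
Byte at offset 19: 0xEF = 11101111 → 3-byte char (#7). Advance 3.
Byte at offset 22: 0xF3 = 11110011 → 4-byte char (#8). Advance 4.
Byte at offset 26: 0xC3 = 11000011 → 2-byte char (#9). Advance 2.
Byte at offset 28: 0xF2 = 11110010 → 4-byte char (#10). Advance 4.
Byte at offset 32: 0xE1 = 11100001 → 3-byte char (#11). Advance 3.
Reached end at offset 35 after 11 code points.

11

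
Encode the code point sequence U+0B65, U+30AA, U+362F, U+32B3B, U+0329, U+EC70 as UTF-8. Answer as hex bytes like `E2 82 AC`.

E0 AD A5 E3 82 AA E3 98 AF F0 B2 AC BB CC A9 EE B1 B0

U+0B65: 3-byte form → E0 AD A5.
U+30AA: 3-byte form → E3 82 AA.
U+362F: 3-byte form → E3 98 AF.
U+32B3B: 4-byte form → F0 B2 AC BB.
U+0329: 2-byte form → CC A9.
U+EC70: 3-byte form → EE B1 B0.
Concatenated (18 bytes): E0 AD A5 E3 82 AA E3 98 AF F0 B2 AC BB CC A9 EE B1 B0.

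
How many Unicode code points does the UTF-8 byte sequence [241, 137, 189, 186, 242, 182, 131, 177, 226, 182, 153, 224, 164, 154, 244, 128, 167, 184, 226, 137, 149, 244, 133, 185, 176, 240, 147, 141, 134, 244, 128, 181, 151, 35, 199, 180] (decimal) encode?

Byte at offset 0: 0xF1 = 11110001 → 4-byte char (#1). Advance 4.
Byte at offset 4: 0xF2 = 11110010 → 4-byte char (#2). Advance 4.
Byte at offset 8: 0xE2 = 11100010 → 3-byte char (#3). Advance 3.
Byte at offset 11: 0xE0 = 11100000 → 3-byte char (#4). Advance 3.
Byte at offset 14: 0xF4 = 11110100 → 4-byte char (#5). Advance 4.
Byte at offset 18: 0xE2 = 11100010 → 3-byte char (#6). Advance 3.
Byte at offset 21: 0xF4 = 11110100 → 4-byte char (#7). Advance 4.
Byte at offset 25: 0xF0 = 11110000 → 4-byte char (#8). Advance 4.
Byte at offset 29: 0xF4 = 11110100 → 4-byte char (#9). Advance 4.
Byte at offset 33: 0x23 = 00100011 → 1-byte char (#10). Advance 1.
Byte at offset 34: 0xC7 = 11000111 → 2-byte char (#11). Advance 2.
Reached end at offset 36 after 11 code points.

11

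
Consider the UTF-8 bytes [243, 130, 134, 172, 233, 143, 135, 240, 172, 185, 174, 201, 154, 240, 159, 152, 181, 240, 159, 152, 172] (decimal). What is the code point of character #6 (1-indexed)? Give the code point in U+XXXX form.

U+1F62C

Offset 0: leading byte 0xF3 = 11110011 → 4-byte char #1 = F3 82 86 AC.
Offset 4: leading byte 0xE9 = 11101001 → 3-byte char #2 = E9 8F 87.
Offset 7: leading byte 0xF0 = 11110000 → 4-byte char #3 = F0 AC B9 AE.
Offset 11: leading byte 0xC9 = 11001001 → 2-byte char #4 = C9 9A.
Offset 13: leading byte 0xF0 = 11110000 → 4-byte char #5 = F0 9F 98 B5.
Offset 17: leading byte 0xF0 = 11110000 → 4-byte char #6 = F0 9F 98 AC.
Leading byte 0xF0 = 11110000 matches 11110xxx → 4-byte sequence.
Byte 1: 0xF0 = 11110000, payload 000 (3 bits).
Byte 2: 0x9F = 10011111 (10xxxxxx ✓), payload 011111.
Byte 3: 0x98 = 10011000 (10xxxxxx ✓), payload 011000.
Byte 4: 0xAC = 10101100 (10xxxxxx ✓), payload 101100.
Concatenate: 000011111011000101100 = 0x1F62C (21 bits → U+1F62C).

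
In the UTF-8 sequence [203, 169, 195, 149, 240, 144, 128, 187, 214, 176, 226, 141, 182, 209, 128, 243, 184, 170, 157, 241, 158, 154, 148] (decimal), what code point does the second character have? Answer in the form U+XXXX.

U+00D5

Offset 0: leading byte 0xCB = 11001011 → 2-byte char #1 = CB A9.
Offset 2: leading byte 0xC3 = 11000011 → 2-byte char #2 = C3 95.
Leading byte 0xC3 = 11000011 matches 110xxxxx → 2-byte sequence.
Byte 1: 0xC3 = 11000011, payload 00011 (5 bits).
Byte 2: 0x95 = 10010101 (10xxxxxx ✓), payload 010101.
Concatenate: 00011010101 = 0xD5 (11 bits → U+00D5).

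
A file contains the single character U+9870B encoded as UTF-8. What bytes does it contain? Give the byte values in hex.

F2 98 9C 8B

U+9870B = 0x9870B = 624395 decimal. In range U+10000–U+10FFFF → 4-byte form: 11110xxx 10xxxxxx 10xxxxxx 10xxxxxx.
Binary (21 bits): 010011000011100001011.
Split 3+6+6+6: 010 | 011000 | 011100 | 001011.
Byte 1: 11110010 = 0xF2.
Byte 2: 10011000 = 0x98.
Byte 3: 10011100 = 0x9C.
Byte 4: 10001011 = 0x8B.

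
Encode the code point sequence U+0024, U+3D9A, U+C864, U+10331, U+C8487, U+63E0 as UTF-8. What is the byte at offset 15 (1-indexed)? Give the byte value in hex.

0x87

1-indexed offset 15 is 0-indexed offset 14.
U+0024 → 1-byte form 24 at offsets 0–0.
U+3D9A → 3-byte form E3 B6 9A at offsets 1–3.
U+C864 → 3-byte form EC A1 A4 at offsets 4–6.
U+10331 → 4-byte form F0 90 8C B1 at offsets 7–10.
U+C8487 → 4-byte form F3 88 92 87 at offsets 11–14.
Offset 14 falls in char 5's range; it's byte 4 of F3 88 92 87 = 0x87.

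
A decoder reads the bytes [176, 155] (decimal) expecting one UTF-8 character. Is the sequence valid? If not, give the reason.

Byte 0xB0 = 10110000 has the form 10xxxxxx — a continuation byte — but there is no preceding leading byte.

invalid (continuation byte with no leading byte)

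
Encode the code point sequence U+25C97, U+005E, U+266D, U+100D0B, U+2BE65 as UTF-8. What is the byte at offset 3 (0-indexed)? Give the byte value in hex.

0x97

U+25C97 → 4-byte form F0 A5 B2 97 at offsets 0–3.
Offset 3 falls in char 1's range; it's byte 4 of F0 A5 B2 97 = 0x97.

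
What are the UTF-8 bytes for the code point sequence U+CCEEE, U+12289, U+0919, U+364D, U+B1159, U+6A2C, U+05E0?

F3 8C BB AE F0 92 8A 89 E0 A4 99 E3 99 8D F2 B1 85 99 E6 A8 AC D7 A0

U+CCEEE: 4-byte form → F3 8C BB AE.
U+12289: 4-byte form → F0 92 8A 89.
U+0919: 3-byte form → E0 A4 99.
U+364D: 3-byte form → E3 99 8D.
U+B1159: 4-byte form → F2 B1 85 99.
U+6A2C: 3-byte form → E6 A8 AC.
U+05E0: 2-byte form → D7 A0.
Concatenated (23 bytes): F3 8C BB AE F0 92 8A 89 E0 A4 99 E3 99 8D F2 B1 85 99 E6 A8 AC D7 A0.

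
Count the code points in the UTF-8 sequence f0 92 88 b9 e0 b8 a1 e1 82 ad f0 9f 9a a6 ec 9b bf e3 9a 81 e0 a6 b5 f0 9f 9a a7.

8

Byte at offset 0: 0xF0 = 11110000 → 4-byte char (#1). Advance 4.
Byte at offset 4: 0xE0 = 11100000 → 3-byte char (#2). Advance 3.
Byte at offset 7: 0xE1 = 11100001 → 3-byte char (#3). Advance 3.
Byte at offset 10: 0xF0 = 11110000 → 4-byte char (#4). Advance 4.
Byte at offset 14: 0xEC = 11101100 → 3-byte char (#5). Advance 3.
Byte at offset 17: 0xE3 = 11100011 → 3-byte char (#6). Advance 3.
Byte at offset 20: 0xE0 = 11100000 → 3-byte char (#7). Advance 3.
Byte at offset 23: 0xF0 = 11110000 → 4-byte char (#8). Advance 4.
Reached end at offset 27 after 8 code points.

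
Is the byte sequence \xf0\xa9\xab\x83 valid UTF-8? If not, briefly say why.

Leading byte 0xF0 = 11110000 → 4-byte form.
Continuation bytes 0xA9=10101001, 0xAB=10101011, 0x83=10000011 all match 10xxxxxx.
Decoded value 0x29AC3 is ≥ 0x10000 (shortest form) and not a surrogate.

valid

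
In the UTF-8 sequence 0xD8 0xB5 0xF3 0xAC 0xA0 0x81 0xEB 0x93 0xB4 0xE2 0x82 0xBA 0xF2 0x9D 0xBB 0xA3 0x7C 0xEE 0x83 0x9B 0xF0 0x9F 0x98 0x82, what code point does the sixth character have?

U+007C

Offset 0: leading byte 0xD8 = 11011000 → 2-byte char #1 = D8 B5.
Offset 2: leading byte 0xF3 = 11110011 → 4-byte char #2 = F3 AC A0 81.
Offset 6: leading byte 0xEB = 11101011 → 3-byte char #3 = EB 93 B4.
Offset 9: leading byte 0xE2 = 11100010 → 3-byte char #4 = E2 82 BA.
Offset 12: leading byte 0xF2 = 11110010 → 4-byte char #5 = F2 9D BB A3.
Offset 16: leading byte 0x7C = 01111100 → 1-byte char #6 = 7C.
Leading byte 0x7C = 01111100 matches 0xxxxxxx → 1-byte sequence.
Byte 1: 0x7C = 01111100, payload 1111100 (7 bits).
Concatenate: 1111100 = 0x7C (7 bits → U+007C).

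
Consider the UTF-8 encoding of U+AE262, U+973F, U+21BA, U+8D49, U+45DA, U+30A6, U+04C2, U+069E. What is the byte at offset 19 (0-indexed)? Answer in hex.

0xD3

U+AE262 → 4-byte form F2 AE 89 A2 at offsets 0–3.
U+973F → 3-byte form E9 9C BF at offsets 4–6.
U+21BA → 3-byte form E2 86 BA at offsets 7–9.
U+8D49 → 3-byte form E8 B5 89 at offsets 10–12.
U+45DA → 3-byte form E4 97 9A at offsets 13–15.
U+30A6 → 3-byte form E3 82 A6 at offsets 16–18.
U+04C2 → 2-byte form D3 82 at offsets 19–20.
Offset 19 falls in char 7's range; it's byte 1 of D3 82 = 0xD3.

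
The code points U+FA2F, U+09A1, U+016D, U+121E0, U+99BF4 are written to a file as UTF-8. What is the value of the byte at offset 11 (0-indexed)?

U+FA2F → 3-byte form EF A8 AF at offsets 0–2.
U+09A1 → 3-byte form E0 A6 A1 at offsets 3–5.
U+016D → 2-byte form C5 AD at offsets 6–7.
U+121E0 → 4-byte form F0 92 87 A0 at offsets 8–11.
Offset 11 falls in char 4's range; it's byte 4 of F0 92 87 A0 = 0xA0.

0xA0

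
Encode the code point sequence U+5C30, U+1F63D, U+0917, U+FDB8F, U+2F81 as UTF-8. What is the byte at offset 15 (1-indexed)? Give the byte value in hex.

0xE2

1-indexed offset 15 is 0-indexed offset 14.
U+5C30 → 3-byte form E5 B0 B0 at offsets 0–2.
U+1F63D → 4-byte form F0 9F 98 BD at offsets 3–6.
U+0917 → 3-byte form E0 A4 97 at offsets 7–9.
U+FDB8F → 4-byte form F3 BD AE 8F at offsets 10–13.
U+2F81 → 3-byte form E2 BE 81 at offsets 14–16.
Offset 14 falls in char 5's range; it's byte 1 of E2 BE 81 = 0xE2.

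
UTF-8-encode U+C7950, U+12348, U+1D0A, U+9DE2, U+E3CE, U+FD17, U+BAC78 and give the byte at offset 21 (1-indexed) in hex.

1-indexed offset 21 is 0-indexed offset 20.
U+C7950 → 4-byte form F3 87 A5 90 at offsets 0–3.
U+12348 → 4-byte form F0 92 8D 88 at offsets 4–7.
U+1D0A → 3-byte form E1 B4 8A at offsets 8–10.
U+9DE2 → 3-byte form E9 B7 A2 at offsets 11–13.
U+E3CE → 3-byte form EE 8F 8E at offsets 14–16.
U+FD17 → 3-byte form EF B4 97 at offsets 17–19.
U+BAC78 → 4-byte form F2 BA B1 B8 at offsets 20–23.
Offset 20 falls in char 7's range; it's byte 1 of F2 BA B1 B8 = 0xF2.

0xF2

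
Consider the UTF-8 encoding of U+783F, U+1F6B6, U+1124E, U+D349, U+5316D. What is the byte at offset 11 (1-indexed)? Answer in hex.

1-indexed offset 11 is 0-indexed offset 10.
U+783F → 3-byte form E7 A0 BF at offsets 0–2.
U+1F6B6 → 4-byte form F0 9F 9A B6 at offsets 3–6.
U+1124E → 4-byte form F0 91 89 8E at offsets 7–10.
Offset 10 falls in char 3's range; it's byte 4 of F0 91 89 8E = 0x8E.

0x8E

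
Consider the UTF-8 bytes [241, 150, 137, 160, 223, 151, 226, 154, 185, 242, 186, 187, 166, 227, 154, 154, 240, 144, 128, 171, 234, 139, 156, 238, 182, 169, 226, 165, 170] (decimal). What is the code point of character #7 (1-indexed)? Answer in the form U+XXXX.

U+A2DC

Offset 0: leading byte 0xF1 = 11110001 → 4-byte char #1 = F1 96 89 A0.
Offset 4: leading byte 0xDF = 11011111 → 2-byte char #2 = DF 97.
Offset 6: leading byte 0xE2 = 11100010 → 3-byte char #3 = E2 9A B9.
Offset 9: leading byte 0xF2 = 11110010 → 4-byte char #4 = F2 BA BB A6.
Offset 13: leading byte 0xE3 = 11100011 → 3-byte char #5 = E3 9A 9A.
Offset 16: leading byte 0xF0 = 11110000 → 4-byte char #6 = F0 90 80 AB.
Offset 20: leading byte 0xEA = 11101010 → 3-byte char #7 = EA 8B 9C.
Leading byte 0xEA = 11101010 matches 1110xxxx → 3-byte sequence.
Byte 1: 0xEA = 11101010, payload 1010 (4 bits).
Byte 2: 0x8B = 10001011 (10xxxxxx ✓), payload 001011.
Byte 3: 0x9C = 10011100 (10xxxxxx ✓), payload 011100.
Concatenate: 1010001011011100 = 0xA2DC (16 bits → U+A2DC).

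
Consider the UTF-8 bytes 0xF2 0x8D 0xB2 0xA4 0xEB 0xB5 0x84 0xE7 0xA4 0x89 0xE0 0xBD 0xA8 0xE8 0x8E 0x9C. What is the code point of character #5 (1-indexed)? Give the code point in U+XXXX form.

Offset 0: leading byte 0xF2 = 11110010 → 4-byte char #1 = F2 8D B2 A4.
Offset 4: leading byte 0xEB = 11101011 → 3-byte char #2 = EB B5 84.
Offset 7: leading byte 0xE7 = 11100111 → 3-byte char #3 = E7 A4 89.
Offset 10: leading byte 0xE0 = 11100000 → 3-byte char #4 = E0 BD A8.
Offset 13: leading byte 0xE8 = 11101000 → 3-byte char #5 = E8 8E 9C.
Leading byte 0xE8 = 11101000 matches 1110xxxx → 3-byte sequence.
Byte 1: 0xE8 = 11101000, payload 1000 (4 bits).
Byte 2: 0x8E = 10001110 (10xxxxxx ✓), payload 001110.
Byte 3: 0x9C = 10011100 (10xxxxxx ✓), payload 011100.
Concatenate: 1000001110011100 = 0x839C (16 bits → U+839C).

U+839C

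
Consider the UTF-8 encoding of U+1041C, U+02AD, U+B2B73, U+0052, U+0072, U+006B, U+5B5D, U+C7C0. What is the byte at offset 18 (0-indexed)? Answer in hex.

U+1041C → 4-byte form F0 90 90 9C at offsets 0–3.
U+02AD → 2-byte form CA AD at offsets 4–5.
U+B2B73 → 4-byte form F2 B2 AD B3 at offsets 6–9.
U+0052 → 1-byte form 52 at offsets 10–10.
U+0072 → 1-byte form 72 at offsets 11–11.
U+006B → 1-byte form 6B at offsets 12–12.
U+5B5D → 3-byte form E5 AD 9D at offsets 13–15.
U+C7C0 → 3-byte form EC 9F 80 at offsets 16–18.
Offset 18 falls in char 8's range; it's byte 3 of EC 9F 80 = 0x80.

0x80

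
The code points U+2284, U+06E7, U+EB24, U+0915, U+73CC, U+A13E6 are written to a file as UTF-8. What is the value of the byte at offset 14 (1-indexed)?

0x8C

1-indexed offset 14 is 0-indexed offset 13.
U+2284 → 3-byte form E2 8A 84 at offsets 0–2.
U+06E7 → 2-byte form DB A7 at offsets 3–4.
U+EB24 → 3-byte form EE AC A4 at offsets 5–7.
U+0915 → 3-byte form E0 A4 95 at offsets 8–10.
U+73CC → 3-byte form E7 8F 8C at offsets 11–13.
Offset 13 falls in char 5's range; it's byte 3 of E7 8F 8C = 0x8C.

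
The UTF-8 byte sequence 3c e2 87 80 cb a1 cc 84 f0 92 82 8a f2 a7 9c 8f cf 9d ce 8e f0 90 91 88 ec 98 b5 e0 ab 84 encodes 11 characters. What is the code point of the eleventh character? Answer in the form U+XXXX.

U+0AC4

Offset 0: leading byte 0x3C = 00111100 → 1-byte char #1 = 3C.
Offset 1: leading byte 0xE2 = 11100010 → 3-byte char #2 = E2 87 80.
Offset 4: leading byte 0xCB = 11001011 → 2-byte char #3 = CB A1.
Offset 6: leading byte 0xCC = 11001100 → 2-byte char #4 = CC 84.
Offset 8: leading byte 0xF0 = 11110000 → 4-byte char #5 = F0 92 82 8A.
Offset 12: leading byte 0xF2 = 11110010 → 4-byte char #6 = F2 A7 9C 8F.
Offset 16: leading byte 0xCF = 11001111 → 2-byte char #7 = CF 9D.
Offset 18: leading byte 0xCE = 11001110 → 2-byte char #8 = CE 8E.
Offset 20: leading byte 0xF0 = 11110000 → 4-byte char #9 = F0 90 91 88.
Offset 24: leading byte 0xEC = 11101100 → 3-byte char #10 = EC 98 B5.
Offset 27: leading byte 0xE0 = 11100000 → 3-byte char #11 = E0 AB 84.
Leading byte 0xE0 = 11100000 matches 1110xxxx → 3-byte sequence.
Byte 1: 0xE0 = 11100000, payload 0000 (4 bits).
Byte 2: 0xAB = 10101011 (10xxxxxx ✓), payload 101011.
Byte 3: 0x84 = 10000100 (10xxxxxx ✓), payload 000100.
Concatenate: 0000101011000100 = 0xAC4 (16 bits → U+0AC4).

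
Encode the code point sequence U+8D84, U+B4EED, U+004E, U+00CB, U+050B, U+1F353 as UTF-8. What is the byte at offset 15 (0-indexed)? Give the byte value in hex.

0x93

U+8D84 → 3-byte form E8 B6 84 at offsets 0–2.
U+B4EED → 4-byte form F2 B4 BB AD at offsets 3–6.
U+004E → 1-byte form 4E at offsets 7–7.
U+00CB → 2-byte form C3 8B at offsets 8–9.
U+050B → 2-byte form D4 8B at offsets 10–11.
U+1F353 → 4-byte form F0 9F 8D 93 at offsets 12–15.
Offset 15 falls in char 6's range; it's byte 4 of F0 9F 8D 93 = 0x93.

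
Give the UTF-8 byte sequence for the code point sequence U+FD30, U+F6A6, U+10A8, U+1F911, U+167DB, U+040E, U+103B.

EF B4 B0 EF 9A A6 E1 82 A8 F0 9F A4 91 F0 96 9F 9B D0 8E E1 80 BB

U+FD30: 3-byte form → EF B4 B0.
U+F6A6: 3-byte form → EF 9A A6.
U+10A8: 3-byte form → E1 82 A8.
U+1F911: 4-byte form → F0 9F A4 91.
U+167DB: 4-byte form → F0 96 9F 9B.
U+040E: 2-byte form → D0 8E.
U+103B: 3-byte form → E1 80 BB.
Concatenated (22 bytes): EF B4 B0 EF 9A A6 E1 82 A8 F0 9F A4 91 F0 96 9F 9B D0 8E E1 80 BB.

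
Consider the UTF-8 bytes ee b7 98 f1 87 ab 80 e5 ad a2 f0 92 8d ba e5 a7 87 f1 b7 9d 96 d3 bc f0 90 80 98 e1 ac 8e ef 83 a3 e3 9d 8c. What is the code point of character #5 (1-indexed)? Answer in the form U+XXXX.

U+59C7

Offset 0: leading byte 0xEE = 11101110 → 3-byte char #1 = EE B7 98.
Offset 3: leading byte 0xF1 = 11110001 → 4-byte char #2 = F1 87 AB 80.
Offset 7: leading byte 0xE5 = 11100101 → 3-byte char #3 = E5 AD A2.
Offset 10: leading byte 0xF0 = 11110000 → 4-byte char #4 = F0 92 8D BA.
Offset 14: leading byte 0xE5 = 11100101 → 3-byte char #5 = E5 A7 87.
Leading byte 0xE5 = 11100101 matches 1110xxxx → 3-byte sequence.
Byte 1: 0xE5 = 11100101, payload 0101 (4 bits).
Byte 2: 0xA7 = 10100111 (10xxxxxx ✓), payload 100111.
Byte 3: 0x87 = 10000111 (10xxxxxx ✓), payload 000111.
Concatenate: 0101100111000111 = 0x59C7 (16 bits → U+59C7).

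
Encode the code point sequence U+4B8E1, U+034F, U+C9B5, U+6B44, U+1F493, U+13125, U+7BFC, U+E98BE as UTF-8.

F1 8B A3 A1 CD 8F EC A6 B5 E6 AD 84 F0 9F 92 93 F0 93 84 A5 E7 AF BC F3 A9 A2 BE

U+4B8E1: 4-byte form → F1 8B A3 A1.
U+034F: 2-byte form → CD 8F.
U+C9B5: 3-byte form → EC A6 B5.
U+6B44: 3-byte form → E6 AD 84.
U+1F493: 4-byte form → F0 9F 92 93.
U+13125: 4-byte form → F0 93 84 A5.
U+7BFC: 3-byte form → E7 AF BC.
U+E98BE: 4-byte form → F3 A9 A2 BE.
Concatenated (27 bytes): F1 8B A3 A1 CD 8F EC A6 B5 E6 AD 84 F0 9F 92 93 F0 93 84 A5 E7 AF BC F3 A9 A2 BE.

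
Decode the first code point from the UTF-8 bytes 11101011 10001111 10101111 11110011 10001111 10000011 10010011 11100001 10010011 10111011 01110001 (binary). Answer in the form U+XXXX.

U+B3EF

Offset 0: leading byte 0xEB = 11101011 → 3-byte char #1 = EB 8F AF.
Leading byte 0xEB = 11101011 matches 1110xxxx → 3-byte sequence.
Byte 1: 0xEB = 11101011, payload 1011 (4 bits).
Byte 2: 0x8F = 10001111 (10xxxxxx ✓), payload 001111.
Byte 3: 0xAF = 10101111 (10xxxxxx ✓), payload 101111.
Concatenate: 1011001111101111 = 0xB3EF (16 bits → U+B3EF).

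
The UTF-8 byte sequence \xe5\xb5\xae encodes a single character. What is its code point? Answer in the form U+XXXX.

Leading byte 0xE5 = 11100101 matches 1110xxxx → 3-byte sequence.
Byte 1: 0xE5 = 11100101, payload 0101 (4 bits).
Byte 2: 0xB5 = 10110101 (10xxxxxx ✓), payload 110101.
Byte 3: 0xAE = 10101110 (10xxxxxx ✓), payload 101110.
Concatenate: 0101110101101110 = 0x5D6E (16 bits → U+5D6E).

U+5D6E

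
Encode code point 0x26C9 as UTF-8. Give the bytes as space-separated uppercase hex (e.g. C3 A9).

E2 9B 89

U+26C9 = 0x26C9 = 9929 decimal. In range U+0800–U+FFFF → 3-byte form: 1110xxxx 10xxxxxx 10xxxxxx.
Binary (16 bits): 0010011011001001.
Split 4+6+6: 0010 | 011011 | 001001.
Byte 1: 11100010 = 0xE2.
Byte 2: 10011011 = 0x9B.
Byte 3: 10001001 = 0x89.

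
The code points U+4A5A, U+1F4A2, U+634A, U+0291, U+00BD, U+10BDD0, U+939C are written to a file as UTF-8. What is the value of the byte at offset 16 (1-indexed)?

1-indexed offset 16 is 0-indexed offset 15.
U+4A5A → 3-byte form E4 A9 9A at offsets 0–2.
U+1F4A2 → 4-byte form F0 9F 92 A2 at offsets 3–6.
U+634A → 3-byte form E6 8D 8A at offsets 7–9.
U+0291 → 2-byte form CA 91 at offsets 10–11.
U+00BD → 2-byte form C2 BD at offsets 12–13.
U+10BDD0 → 4-byte form F4 8B B7 90 at offsets 14–17.
Offset 15 falls in char 6's range; it's byte 2 of F4 8B B7 90 = 0x8B.

0x8B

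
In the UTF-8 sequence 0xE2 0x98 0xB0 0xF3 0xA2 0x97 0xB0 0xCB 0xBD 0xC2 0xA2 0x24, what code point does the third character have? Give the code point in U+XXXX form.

Offset 0: leading byte 0xE2 = 11100010 → 3-byte char #1 = E2 98 B0.
Offset 3: leading byte 0xF3 = 11110011 → 4-byte char #2 = F3 A2 97 B0.
Offset 7: leading byte 0xCB = 11001011 → 2-byte char #3 = CB BD.
Leading byte 0xCB = 11001011 matches 110xxxxx → 2-byte sequence.
Byte 1: 0xCB = 11001011, payload 01011 (5 bits).
Byte 2: 0xBD = 10111101 (10xxxxxx ✓), payload 111101.
Concatenate: 01011111101 = 0x2FD (11 bits → U+02FD).

U+02FD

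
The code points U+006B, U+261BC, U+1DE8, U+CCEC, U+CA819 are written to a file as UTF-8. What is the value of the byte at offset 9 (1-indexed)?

1-indexed offset 9 is 0-indexed offset 8.
U+006B → 1-byte form 6B at offsets 0–0.
U+261BC → 4-byte form F0 A6 86 BC at offsets 1–4.
U+1DE8 → 3-byte form E1 B7 A8 at offsets 5–7.
U+CCEC → 3-byte form EC B3 AC at offsets 8–10.
Offset 8 falls in char 4's range; it's byte 1 of EC B3 AC = 0xEC.

0xEC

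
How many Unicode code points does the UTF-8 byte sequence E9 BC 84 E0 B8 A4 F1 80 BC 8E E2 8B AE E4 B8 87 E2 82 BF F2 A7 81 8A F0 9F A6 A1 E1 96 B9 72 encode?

Byte at offset 0: 0xE9 = 11101001 → 3-byte char (#1). Advance 3.
Byte at offset 3: 0xE0 = 11100000 → 3-byte char (#2). Advance 3.
Byte at offset 6: 0xF1 = 11110001 → 4-byte char (#3). Advance 4.
Byte at offset 10: 0xE2 = 11100010 → 3-byte char (#4). Advance 3.
Byte at offset 13: 0xE4 = 11100100 → 3-byte char (#5). Advance 3.
Byte at offset 16: 0xE2 = 11100010 → 3-byte char (#6). Advance 3.
Byte at offset 19: 0xF2 = 11110010 → 4-byte char (#7). Advance 4.
Byte at offset 23: 0xF0 = 11110000 → 4-byte char (#8). Advance 4.
Byte at offset 27: 0xE1 = 11100001 → 3-byte char (#9). Advance 3.
Byte at offset 30: 0x72 = 01110010 → 1-byte char (#10). Advance 1.
Reached end at offset 31 after 10 code points.

10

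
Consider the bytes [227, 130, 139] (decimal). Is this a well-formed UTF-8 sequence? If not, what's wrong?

Leading byte 0xE3 = 11100011 → 3-byte form.
Continuation bytes 0x82=10000010, 0x8B=10001011 all match 10xxxxxx.
Decoded value 0x308B is ≥ 0x800 (shortest form) and not a surrogate.

valid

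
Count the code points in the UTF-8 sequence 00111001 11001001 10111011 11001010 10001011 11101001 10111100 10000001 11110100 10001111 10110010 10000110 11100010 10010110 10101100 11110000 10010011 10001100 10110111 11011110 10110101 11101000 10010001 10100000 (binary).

9

Byte at offset 0: 0x39 = 00111001 → 1-byte char (#1). Advance 1.
Byte at offset 1: 0xC9 = 11001001 → 2-byte char (#2). Advance 2.
Byte at offset 3: 0xCA = 11001010 → 2-byte char (#3). Advance 2.
Byte at offset 5: 0xE9 = 11101001 → 3-byte char (#4). Advance 3.
Byte at offset 8: 0xF4 = 11110100 → 4-byte char (#5). Advance 4.
Byte at offset 12: 0xE2 = 11100010 → 3-byte char (#6). Advance 3.
Byte at offset 15: 0xF0 = 11110000 → 4-byte char (#7). Advance 4.
Byte at offset 19: 0xDE = 11011110 → 2-byte char (#8). Advance 2.
Byte at offset 21: 0xE8 = 11101000 → 3-byte char (#9). Advance 3.
Reached end at offset 24 after 9 code points.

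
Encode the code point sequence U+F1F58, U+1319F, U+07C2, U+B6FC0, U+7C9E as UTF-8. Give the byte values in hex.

F3 B1 BD 98 F0 93 86 9F DF 82 F2 B6 BF 80 E7 B2 9E

U+F1F58: 4-byte form → F3 B1 BD 98.
U+1319F: 4-byte form → F0 93 86 9F.
U+07C2: 2-byte form → DF 82.
U+B6FC0: 4-byte form → F2 B6 BF 80.
U+7C9E: 3-byte form → E7 B2 9E.
Concatenated (17 bytes): F3 B1 BD 98 F0 93 86 9F DF 82 F2 B6 BF 80 E7 B2 9E.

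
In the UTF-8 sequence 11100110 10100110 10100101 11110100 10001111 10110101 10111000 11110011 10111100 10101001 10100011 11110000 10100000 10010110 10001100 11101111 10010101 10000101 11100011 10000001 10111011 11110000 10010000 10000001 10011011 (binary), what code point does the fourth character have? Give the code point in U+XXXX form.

U+2058C

Offset 0: leading byte 0xE6 = 11100110 → 3-byte char #1 = E6 A6 A5.
Offset 3: leading byte 0xF4 = 11110100 → 4-byte char #2 = F4 8F B5 B8.
Offset 7: leading byte 0xF3 = 11110011 → 4-byte char #3 = F3 BC A9 A3.
Offset 11: leading byte 0xF0 = 11110000 → 4-byte char #4 = F0 A0 96 8C.
Leading byte 0xF0 = 11110000 matches 11110xxx → 4-byte sequence.
Byte 1: 0xF0 = 11110000, payload 000 (3 bits).
Byte 2: 0xA0 = 10100000 (10xxxxxx ✓), payload 100000.
Byte 3: 0x96 = 10010110 (10xxxxxx ✓), payload 010110.
Byte 4: 0x8C = 10001100 (10xxxxxx ✓), payload 001100.
Concatenate: 000100000010110001100 = 0x2058C (21 bits → U+2058C).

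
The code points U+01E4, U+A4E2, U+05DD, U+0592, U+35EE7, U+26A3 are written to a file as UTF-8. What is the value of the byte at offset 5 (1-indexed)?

0xA2

1-indexed offset 5 is 0-indexed offset 4.
U+01E4 → 2-byte form C7 A4 at offsets 0–1.
U+A4E2 → 3-byte form EA 93 A2 at offsets 2–4.
Offset 4 falls in char 2's range; it's byte 3 of EA 93 A2 = 0xA2.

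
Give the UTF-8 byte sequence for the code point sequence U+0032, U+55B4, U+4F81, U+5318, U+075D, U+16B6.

U+0032: 1-byte form → 32.
U+55B4: 3-byte form → E5 96 B4.
U+4F81: 3-byte form → E4 BE 81.
U+5318: 3-byte form → E5 8C 98.
U+075D: 2-byte form → DD 9D.
U+16B6: 3-byte form → E1 9A B6.
Concatenated (15 bytes): 32 E5 96 B4 E4 BE 81 E5 8C 98 DD 9D E1 9A B6.

32 E5 96 B4 E4 BE 81 E5 8C 98 DD 9D E1 9A B6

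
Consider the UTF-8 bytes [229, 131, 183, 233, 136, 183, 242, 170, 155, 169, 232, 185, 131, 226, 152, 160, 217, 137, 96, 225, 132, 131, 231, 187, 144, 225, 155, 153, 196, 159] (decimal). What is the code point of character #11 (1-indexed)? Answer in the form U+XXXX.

U+011F

Offset 0: leading byte 0xE5 = 11100101 → 3-byte char #1 = E5 83 B7.
Offset 3: leading byte 0xE9 = 11101001 → 3-byte char #2 = E9 88 B7.
Offset 6: leading byte 0xF2 = 11110010 → 4-byte char #3 = F2 AA 9B A9.
Offset 10: leading byte 0xE8 = 11101000 → 3-byte char #4 = E8 B9 83.
Offset 13: leading byte 0xE2 = 11100010 → 3-byte char #5 = E2 98 A0.
Offset 16: leading byte 0xD9 = 11011001 → 2-byte char #6 = D9 89.
Offset 18: leading byte 0x60 = 01100000 → 1-byte char #7 = 60.
Offset 19: leading byte 0xE1 = 11100001 → 3-byte char #8 = E1 84 83.
Offset 22: leading byte 0xE7 = 11100111 → 3-byte char #9 = E7 BB 90.
Offset 25: leading byte 0xE1 = 11100001 → 3-byte char #10 = E1 9B 99.
Offset 28: leading byte 0xC4 = 11000100 → 2-byte char #11 = C4 9F.
Leading byte 0xC4 = 11000100 matches 110xxxxx → 2-byte sequence.
Byte 1: 0xC4 = 11000100, payload 00100 (5 bits).
Byte 2: 0x9F = 10011111 (10xxxxxx ✓), payload 011111.
Concatenate: 00100011111 = 0x11F (11 bits → U+011F).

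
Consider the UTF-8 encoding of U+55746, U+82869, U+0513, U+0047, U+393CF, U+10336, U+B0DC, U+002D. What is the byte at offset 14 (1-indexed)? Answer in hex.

1-indexed offset 14 is 0-indexed offset 13.
U+55746 → 4-byte form F1 95 9D 86 at offsets 0–3.
U+82869 → 4-byte form F2 82 A1 A9 at offsets 4–7.
U+0513 → 2-byte form D4 93 at offsets 8–9.
U+0047 → 1-byte form 47 at offsets 10–10.
U+393CF → 4-byte form F0 B9 8F 8F at offsets 11–14.
Offset 13 falls in char 5's range; it's byte 3 of F0 B9 8F 8F = 0x8F.

0x8F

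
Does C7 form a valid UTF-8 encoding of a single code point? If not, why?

Leading byte 0xC7 = 11000111 → 2-byte form, but only 1 byte is present.

invalid (sequence truncated)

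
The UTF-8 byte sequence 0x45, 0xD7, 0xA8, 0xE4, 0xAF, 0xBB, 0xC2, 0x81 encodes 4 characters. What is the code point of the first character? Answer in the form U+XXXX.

U+0045

Offset 0: leading byte 0x45 = 01000101 → 1-byte char #1 = 45.
Leading byte 0x45 = 01000101 matches 0xxxxxxx → 1-byte sequence.
Byte 1: 0x45 = 01000101, payload 1000101 (7 bits).
Concatenate: 1000101 = 0x45 (7 bits → U+0045).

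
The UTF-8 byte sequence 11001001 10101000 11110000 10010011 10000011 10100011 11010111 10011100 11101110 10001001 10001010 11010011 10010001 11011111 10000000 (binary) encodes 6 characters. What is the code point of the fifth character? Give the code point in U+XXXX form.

U+04D1

Offset 0: leading byte 0xC9 = 11001001 → 2-byte char #1 = C9 A8.
Offset 2: leading byte 0xF0 = 11110000 → 4-byte char #2 = F0 93 83 A3.
Offset 6: leading byte 0xD7 = 11010111 → 2-byte char #3 = D7 9C.
Offset 8: leading byte 0xEE = 11101110 → 3-byte char #4 = EE 89 8A.
Offset 11: leading byte 0xD3 = 11010011 → 2-byte char #5 = D3 91.
Leading byte 0xD3 = 11010011 matches 110xxxxx → 2-byte sequence.
Byte 1: 0xD3 = 11010011, payload 10011 (5 bits).
Byte 2: 0x91 = 10010001 (10xxxxxx ✓), payload 010001.
Concatenate: 10011010001 = 0x4D1 (11 bits → U+04D1).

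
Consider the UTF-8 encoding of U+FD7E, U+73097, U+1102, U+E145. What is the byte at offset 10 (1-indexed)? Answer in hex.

1-indexed offset 10 is 0-indexed offset 9.
U+FD7E → 3-byte form EF B5 BE at offsets 0–2.
U+73097 → 4-byte form F1 B3 82 97 at offsets 3–6.
U+1102 → 3-byte form E1 84 82 at offsets 7–9.
Offset 9 falls in char 3's range; it's byte 3 of E1 84 82 = 0x82.

0x82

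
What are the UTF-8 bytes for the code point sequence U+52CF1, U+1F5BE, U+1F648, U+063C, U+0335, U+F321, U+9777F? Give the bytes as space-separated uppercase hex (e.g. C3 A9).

F1 92 B3 B1 F0 9F 96 BE F0 9F 99 88 D8 BC CC B5 EF 8C A1 F2 97 9D BF

U+52CF1: 4-byte form → F1 92 B3 B1.
U+1F5BE: 4-byte form → F0 9F 96 BE.
U+1F648: 4-byte form → F0 9F 99 88.
U+063C: 2-byte form → D8 BC.
U+0335: 2-byte form → CC B5.
U+F321: 3-byte form → EF 8C A1.
U+9777F: 4-byte form → F2 97 9D BF.
Concatenated (23 bytes): F1 92 B3 B1 F0 9F 96 BE F0 9F 99 88 D8 BC CC B5 EF 8C A1 F2 97 9D BF.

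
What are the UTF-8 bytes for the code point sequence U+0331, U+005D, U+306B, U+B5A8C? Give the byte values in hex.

U+0331: 2-byte form → CC B1.
U+005D: 1-byte form → 5D.
U+306B: 3-byte form → E3 81 AB.
U+B5A8C: 4-byte form → F2 B5 AA 8C.
Concatenated (10 bytes): CC B1 5D E3 81 AB F2 B5 AA 8C.

CC B1 5D E3 81 AB F2 B5 AA 8C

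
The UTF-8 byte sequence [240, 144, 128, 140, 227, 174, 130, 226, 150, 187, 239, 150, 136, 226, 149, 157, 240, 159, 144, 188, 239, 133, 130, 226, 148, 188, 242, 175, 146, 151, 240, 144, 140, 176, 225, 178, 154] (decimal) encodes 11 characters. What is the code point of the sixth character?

Offset 0: leading byte 0xF0 = 11110000 → 4-byte char #1 = F0 90 80 8C.
Offset 4: leading byte 0xE3 = 11100011 → 3-byte char #2 = E3 AE 82.
Offset 7: leading byte 0xE2 = 11100010 → 3-byte char #3 = E2 96 BB.
Offset 10: leading byte 0xEF = 11101111 → 3-byte char #4 = EF 96 88.
Offset 13: leading byte 0xE2 = 11100010 → 3-byte char #5 = E2 95 9D.
Offset 16: leading byte 0xF0 = 11110000 → 4-byte char #6 = F0 9F 90 BC.
Leading byte 0xF0 = 11110000 matches 11110xxx → 4-byte sequence.
Byte 1: 0xF0 = 11110000, payload 000 (3 bits).
Byte 2: 0x9F = 10011111 (10xxxxxx ✓), payload 011111.
Byte 3: 0x90 = 10010000 (10xxxxxx ✓), payload 010000.
Byte 4: 0xBC = 10111100 (10xxxxxx ✓), payload 111100.
Concatenate: 000011111010000111100 = 0x1F43C (21 bits → U+1F43C).

U+1F43C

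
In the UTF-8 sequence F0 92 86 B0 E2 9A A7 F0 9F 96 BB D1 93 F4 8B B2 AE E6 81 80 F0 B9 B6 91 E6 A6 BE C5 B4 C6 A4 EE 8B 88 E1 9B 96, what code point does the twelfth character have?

U+16D6

Offset 0: leading byte 0xF0 = 11110000 → 4-byte char #1 = F0 92 86 B0.
Offset 4: leading byte 0xE2 = 11100010 → 3-byte char #2 = E2 9A A7.
Offset 7: leading byte 0xF0 = 11110000 → 4-byte char #3 = F0 9F 96 BB.
Offset 11: leading byte 0xD1 = 11010001 → 2-byte char #4 = D1 93.
Offset 13: leading byte 0xF4 = 11110100 → 4-byte char #5 = F4 8B B2 AE.
Offset 17: leading byte 0xE6 = 11100110 → 3-byte char #6 = E6 81 80.
Offset 20: leading byte 0xF0 = 11110000 → 4-byte char #7 = F0 B9 B6 91.
Offset 24: leading byte 0xE6 = 11100110 → 3-byte char #8 = E6 A6 BE.
Offset 27: leading byte 0xC5 = 11000101 → 2-byte char #9 = C5 B4.
Offset 29: leading byte 0xC6 = 11000110 → 2-byte char #10 = C6 A4.
Offset 31: leading byte 0xEE = 11101110 → 3-byte char #11 = EE 8B 88.
Offset 34: leading byte 0xE1 = 11100001 → 3-byte char #12 = E1 9B 96.
Leading byte 0xE1 = 11100001 matches 1110xxxx → 3-byte sequence.
Byte 1: 0xE1 = 11100001, payload 0001 (4 bits).
Byte 2: 0x9B = 10011011 (10xxxxxx ✓), payload 011011.
Byte 3: 0x96 = 10010110 (10xxxxxx ✓), payload 010110.
Concatenate: 0001011011010110 = 0x16D6 (16 bits → U+16D6).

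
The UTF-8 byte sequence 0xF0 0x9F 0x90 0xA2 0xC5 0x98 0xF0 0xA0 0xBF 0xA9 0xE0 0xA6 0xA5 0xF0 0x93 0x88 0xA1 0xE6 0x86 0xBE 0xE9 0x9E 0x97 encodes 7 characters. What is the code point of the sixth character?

U+61BE

Offset 0: leading byte 0xF0 = 11110000 → 4-byte char #1 = F0 9F 90 A2.
Offset 4: leading byte 0xC5 = 11000101 → 2-byte char #2 = C5 98.
Offset 6: leading byte 0xF0 = 11110000 → 4-byte char #3 = F0 A0 BF A9.
Offset 10: leading byte 0xE0 = 11100000 → 3-byte char #4 = E0 A6 A5.
Offset 13: leading byte 0xF0 = 11110000 → 4-byte char #5 = F0 93 88 A1.
Offset 17: leading byte 0xE6 = 11100110 → 3-byte char #6 = E6 86 BE.
Leading byte 0xE6 = 11100110 matches 1110xxxx → 3-byte sequence.
Byte 1: 0xE6 = 11100110, payload 0110 (4 bits).
Byte 2: 0x86 = 10000110 (10xxxxxx ✓), payload 000110.
Byte 3: 0xBE = 10111110 (10xxxxxx ✓), payload 111110.
Concatenate: 0110000110111110 = 0x61BE (16 bits → U+61BE).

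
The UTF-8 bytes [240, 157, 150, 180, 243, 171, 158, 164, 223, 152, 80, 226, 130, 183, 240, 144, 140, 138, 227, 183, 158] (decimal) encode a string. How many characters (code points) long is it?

Byte at offset 0: 0xF0 = 11110000 → 4-byte char (#1). Advance 4.
Byte at offset 4: 0xF3 = 11110011 → 4-byte char (#2). Advance 4.
Byte at offset 8: 0xDF = 11011111 → 2-byte char (#3). Advance 2.
Byte at offset 10: 0x50 = 01010000 → 1-byte char (#4). Advance 1.
Byte at offset 11: 0xE2 = 11100010 → 3-byte char (#5). Advance 3.
Byte at offset 14: 0xF0 = 11110000 → 4-byte char (#6). Advance 4.
Byte at offset 18: 0xE3 = 11100011 → 3-byte char (#7). Advance 3.
Reached end at offset 21 after 7 code points.

7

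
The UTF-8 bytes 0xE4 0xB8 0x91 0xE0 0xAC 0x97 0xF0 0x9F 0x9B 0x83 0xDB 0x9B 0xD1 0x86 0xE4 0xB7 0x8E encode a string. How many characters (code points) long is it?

Byte at offset 0: 0xE4 = 11100100 → 3-byte char (#1). Advance 3.
Byte at offset 3: 0xE0 = 11100000 → 3-byte char (#2). Advance 3.
Byte at offset 6: 0xF0 = 11110000 → 4-byte char (#3). Advance 4.
Byte at offset 10: 0xDB = 11011011 → 2-byte char (#4). Advance 2.
Byte at offset 12: 0xD1 = 11010001 → 2-byte char (#5). Advance 2.
Byte at offset 14: 0xE4 = 11100100 → 3-byte char (#6). Advance 3.
Reached end at offset 17 after 6 code points.

6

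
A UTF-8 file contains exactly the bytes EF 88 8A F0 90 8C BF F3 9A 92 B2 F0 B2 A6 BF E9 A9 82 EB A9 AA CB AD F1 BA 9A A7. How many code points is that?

Byte at offset 0: 0xEF = 11101111 → 3-byte char (#1). Advance 3.
Byte at offset 3: 0xF0 = 11110000 → 4-byte char (#2). Advance 4.
Byte at offset 7: 0xF3 = 11110011 → 4-byte char (#3). Advance 4.
Byte at offset 11: 0xF0 = 11110000 → 4-byte char (#4). Advance 4.
Byte at offset 15: 0xE9 = 11101001 → 3-byte char (#5). Advance 3.
Byte at offset 18: 0xEB = 11101011 → 3-byte char (#6). Advance 3.
Byte at offset 21: 0xCB = 11001011 → 2-byte char (#7). Advance 2.
Byte at offset 23: 0xF1 = 11110001 → 4-byte char (#8). Advance 4.
Reached end at offset 27 after 8 code points.

8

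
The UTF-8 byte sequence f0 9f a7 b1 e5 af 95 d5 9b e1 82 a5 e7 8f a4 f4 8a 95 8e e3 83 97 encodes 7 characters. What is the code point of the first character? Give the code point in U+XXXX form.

Offset 0: leading byte 0xF0 = 11110000 → 4-byte char #1 = F0 9F A7 B1.
Leading byte 0xF0 = 11110000 matches 11110xxx → 4-byte sequence.
Byte 1: 0xF0 = 11110000, payload 000 (3 bits).
Byte 2: 0x9F = 10011111 (10xxxxxx ✓), payload 011111.
Byte 3: 0xA7 = 10100111 (10xxxxxx ✓), payload 100111.
Byte 4: 0xB1 = 10110001 (10xxxxxx ✓), payload 110001.
Concatenate: 000011111100111110001 = 0x1F9F1 (21 bits → U+1F9F1).

U+1F9F1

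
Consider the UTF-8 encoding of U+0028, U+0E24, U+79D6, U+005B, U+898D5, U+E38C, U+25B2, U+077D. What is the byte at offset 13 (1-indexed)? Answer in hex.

0xEE

1-indexed offset 13 is 0-indexed offset 12.
U+0028 → 1-byte form 28 at offsets 0–0.
U+0E24 → 3-byte form E0 B8 A4 at offsets 1–3.
U+79D6 → 3-byte form E7 A7 96 at offsets 4–6.
U+005B → 1-byte form 5B at offsets 7–7.
U+898D5 → 4-byte form F2 89 A3 95 at offsets 8–11.
U+E38C → 3-byte form EE 8E 8C at offsets 12–14.
Offset 12 falls in char 6's range; it's byte 1 of EE 8E 8C = 0xEE.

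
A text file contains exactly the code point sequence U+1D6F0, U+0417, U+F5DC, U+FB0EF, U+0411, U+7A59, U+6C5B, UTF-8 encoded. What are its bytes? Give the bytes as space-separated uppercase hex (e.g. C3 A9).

U+1D6F0: 4-byte form → F0 9D 9B B0.
U+0417: 2-byte form → D0 97.
U+F5DC: 3-byte form → EF 97 9C.
U+FB0EF: 4-byte form → F3 BB 83 AF.
U+0411: 2-byte form → D0 91.
U+7A59: 3-byte form → E7 A9 99.
U+6C5B: 3-byte form → E6 B1 9B.
Concatenated (21 bytes): F0 9D 9B B0 D0 97 EF 97 9C F3 BB 83 AF D0 91 E7 A9 99 E6 B1 9B.

F0 9D 9B B0 D0 97 EF 97 9C F3 BB 83 AF D0 91 E7 A9 99 E6 B1 9B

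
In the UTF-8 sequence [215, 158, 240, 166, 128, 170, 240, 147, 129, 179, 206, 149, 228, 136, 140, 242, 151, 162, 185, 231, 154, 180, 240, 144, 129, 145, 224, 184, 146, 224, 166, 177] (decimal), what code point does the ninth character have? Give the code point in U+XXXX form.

U+0E12

Offset 0: leading byte 0xD7 = 11010111 → 2-byte char #1 = D7 9E.
Offset 2: leading byte 0xF0 = 11110000 → 4-byte char #2 = F0 A6 80 AA.
Offset 6: leading byte 0xF0 = 11110000 → 4-byte char #3 = F0 93 81 B3.
Offset 10: leading byte 0xCE = 11001110 → 2-byte char #4 = CE 95.
Offset 12: leading byte 0xE4 = 11100100 → 3-byte char #5 = E4 88 8C.
Offset 15: leading byte 0xF2 = 11110010 → 4-byte char #6 = F2 97 A2 B9.
Offset 19: leading byte 0xE7 = 11100111 → 3-byte char #7 = E7 9A B4.
Offset 22: leading byte 0xF0 = 11110000 → 4-byte char #8 = F0 90 81 91.
Offset 26: leading byte 0xE0 = 11100000 → 3-byte char #9 = E0 B8 92.
Leading byte 0xE0 = 11100000 matches 1110xxxx → 3-byte sequence.
Byte 1: 0xE0 = 11100000, payload 0000 (4 bits).
Byte 2: 0xB8 = 10111000 (10xxxxxx ✓), payload 111000.
Byte 3: 0x92 = 10010010 (10xxxxxx ✓), payload 010010.
Concatenate: 0000111000010010 = 0xE12 (16 bits → U+0E12).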